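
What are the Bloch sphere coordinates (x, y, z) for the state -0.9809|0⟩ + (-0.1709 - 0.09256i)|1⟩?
(0.3353, 0.1816, 0.9244)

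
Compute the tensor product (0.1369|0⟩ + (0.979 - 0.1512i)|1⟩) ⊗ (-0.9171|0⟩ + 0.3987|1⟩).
-0.1256|00⟩ + 0.05458|01⟩ + (-0.8978 + 0.1387i)|10⟩ + (0.3903 - 0.06028i)|11⟩

amp(|b₁b₂…⟩) = product of the factor amplitudes for bits b₁, b₂, …; only kets whose every factor amplitude is nonzero survive.
|00⟩: (0.1369)(-0.9171) = -0.1256
|01⟩: (0.1369)(0.3987) = 0.05458
|10⟩: (0.979 - 0.1512i)(-0.9171) = (-0.8978 + 0.1387i)
|11⟩: (0.979 - 0.1512i)(0.3987) = (0.3903 - 0.06028i)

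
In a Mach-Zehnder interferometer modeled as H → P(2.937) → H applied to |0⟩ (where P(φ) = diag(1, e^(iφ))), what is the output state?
(0.01043 + 0.1016i)|0⟩ + (0.9896 - 0.1016i)|1⟩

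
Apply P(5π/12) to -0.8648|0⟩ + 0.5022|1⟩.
-0.8648|0⟩ + (0.13 + 0.4851i)|1⟩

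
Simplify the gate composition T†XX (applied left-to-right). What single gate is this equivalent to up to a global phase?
T†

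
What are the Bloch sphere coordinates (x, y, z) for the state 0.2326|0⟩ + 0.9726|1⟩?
(0.4525, 0, -0.8918)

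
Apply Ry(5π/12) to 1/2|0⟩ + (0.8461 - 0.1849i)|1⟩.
(-0.1184 + 0.1126i)|0⟩ + (0.9756 - 0.1467i)|1⟩

Ry(5π/12) = [[cos(θ/2), −sin(θ/2)], [sin(θ/2), cos(θ/2)]]; θ = 5π/12, cos(θ/2) ≈ 0.793353, sin(θ/2) ≈ 0.608761.
With a = amp(|0⟩) = 1/2 and b = amp(|1⟩) = (0.8461 - 0.1849i):
new amp(|0⟩) = (0.793353)·a + (-0.608761)·b = (-0.1184 + 0.1126i)
new amp(|1⟩) = (0.608761)·a + (0.793353)·b = (0.9756 - 0.1467i)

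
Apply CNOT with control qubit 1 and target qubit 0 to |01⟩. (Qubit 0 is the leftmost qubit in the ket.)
|11⟩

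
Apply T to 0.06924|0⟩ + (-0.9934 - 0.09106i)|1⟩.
0.06924|0⟩ + (-0.6381 - 0.7668i)|1⟩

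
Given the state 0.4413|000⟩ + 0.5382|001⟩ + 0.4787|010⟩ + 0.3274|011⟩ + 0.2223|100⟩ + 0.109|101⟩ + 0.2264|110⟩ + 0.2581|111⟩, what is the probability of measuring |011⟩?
0.1072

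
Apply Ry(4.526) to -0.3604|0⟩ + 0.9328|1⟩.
-0.4881|0⟩ - 0.8728|1⟩

Ry(4.526) = [[cos(θ/2), −sin(θ/2)], [sin(θ/2), cos(θ/2)]]; θ = 4.526, cos(θ/2) ≈ -0.638235, sin(θ/2) ≈ 0.769841.
With a = amp(|0⟩) = -0.3604 and b = amp(|1⟩) = 0.9328:
new amp(|0⟩) = (-0.638235)·a + (-0.769841)·b = -0.4881
new amp(|1⟩) = (0.769841)·a + (-0.638235)·b = -0.8728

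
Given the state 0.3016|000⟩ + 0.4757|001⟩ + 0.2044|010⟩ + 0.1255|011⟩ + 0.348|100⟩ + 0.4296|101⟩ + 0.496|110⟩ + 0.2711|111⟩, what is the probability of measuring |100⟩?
0.1211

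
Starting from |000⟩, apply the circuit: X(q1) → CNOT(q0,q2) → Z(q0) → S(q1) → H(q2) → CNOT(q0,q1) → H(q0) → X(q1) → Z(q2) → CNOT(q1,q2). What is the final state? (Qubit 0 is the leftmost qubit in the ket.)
(1/2)i|000⟩ - (1/2)i|001⟩ + (1/2)i|100⟩ - (1/2)i|101⟩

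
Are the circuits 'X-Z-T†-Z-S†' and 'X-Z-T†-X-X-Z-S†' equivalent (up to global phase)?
Yes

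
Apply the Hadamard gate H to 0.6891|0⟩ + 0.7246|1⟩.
0.9996|0⟩ - 0.0251|1⟩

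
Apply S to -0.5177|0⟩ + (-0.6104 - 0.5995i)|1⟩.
-0.5177|0⟩ + (0.5995 - 0.6104i)|1⟩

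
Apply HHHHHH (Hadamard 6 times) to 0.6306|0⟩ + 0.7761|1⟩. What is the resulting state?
0.6306|0⟩ + 0.7761|1⟩

H² = I, so an even number of Hadamards cancels: H^6 = I and the state is unchanged.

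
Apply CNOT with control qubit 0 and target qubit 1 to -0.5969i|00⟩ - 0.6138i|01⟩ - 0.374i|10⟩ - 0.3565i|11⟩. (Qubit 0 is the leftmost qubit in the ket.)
-0.5969i|00⟩ - 0.6138i|01⟩ - 0.3565i|10⟩ - 0.374i|11⟩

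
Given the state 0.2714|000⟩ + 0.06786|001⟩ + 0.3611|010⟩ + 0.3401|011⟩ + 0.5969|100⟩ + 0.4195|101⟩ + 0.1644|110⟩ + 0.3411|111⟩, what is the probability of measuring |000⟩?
0.07366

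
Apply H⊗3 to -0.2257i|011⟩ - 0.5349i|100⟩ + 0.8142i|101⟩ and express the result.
0.01895i|000⟩ - 0.3972i|001⟩ + 0.1785i|010⟩ - 0.5568i|011⟩ - 0.1785i|100⟩ + 0.5568i|101⟩ - 0.01895i|110⟩ + 0.3972i|111⟩

H⊗3 gives amp(|y⟩) = (1/2√2) Σ_x (−1)^(x·y) amp(|x⟩), where x·y is the number of positions in which both x and y have a 1.
|000⟩: (-0.2257i - 0.5349i + 0.8142i)/(2√2) = 0.01895i
|001⟩: (0.2257i - 0.5349i - 0.8142i)/(2√2) = -0.3972i
|010⟩: (0.2257i - 0.5349i + 0.8142i)/(2√2) = 0.1785i
|011⟩: (-0.2257i - 0.5349i - 0.8142i)/(2√2) = -0.5568i
|100⟩: (-0.2257i + 0.5349i - 0.8142i)/(2√2) = -0.1785i
|101⟩: (0.2257i + 0.5349i + 0.8142i)/(2√2) = 0.5568i
|110⟩: (0.2257i + 0.5349i - 0.8142i)/(2√2) = -0.01895i
|111⟩: (-0.2257i + 0.5349i + 0.8142i)/(2√2) = 0.3972i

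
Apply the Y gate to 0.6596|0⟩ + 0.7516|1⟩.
-0.7516i|0⟩ + 0.6596i|1⟩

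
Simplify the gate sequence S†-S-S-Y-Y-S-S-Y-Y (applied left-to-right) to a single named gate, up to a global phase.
S†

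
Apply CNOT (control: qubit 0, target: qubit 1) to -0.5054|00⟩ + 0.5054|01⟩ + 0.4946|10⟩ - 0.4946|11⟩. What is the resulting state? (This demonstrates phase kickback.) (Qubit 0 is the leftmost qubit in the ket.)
-0.5054|00⟩ + 0.5054|01⟩ - 0.4946|10⟩ + 0.4946|11⟩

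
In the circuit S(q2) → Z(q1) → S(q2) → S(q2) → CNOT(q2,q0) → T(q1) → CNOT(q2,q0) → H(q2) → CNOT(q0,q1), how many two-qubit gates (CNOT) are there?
3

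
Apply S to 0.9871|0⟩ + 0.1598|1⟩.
0.9871|0⟩ + 0.1598i|1⟩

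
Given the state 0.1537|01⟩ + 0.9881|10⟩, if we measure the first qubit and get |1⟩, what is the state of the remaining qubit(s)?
|0⟩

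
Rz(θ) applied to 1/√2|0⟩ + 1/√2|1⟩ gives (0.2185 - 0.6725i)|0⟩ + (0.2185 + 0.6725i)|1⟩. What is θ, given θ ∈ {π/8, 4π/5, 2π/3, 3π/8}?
4π/5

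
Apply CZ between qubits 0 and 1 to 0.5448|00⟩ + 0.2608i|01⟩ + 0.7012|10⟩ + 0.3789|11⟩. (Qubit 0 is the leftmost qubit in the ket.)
0.5448|00⟩ + 0.2608i|01⟩ + 0.7012|10⟩ - 0.3789|11⟩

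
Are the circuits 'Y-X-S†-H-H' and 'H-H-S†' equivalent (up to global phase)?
No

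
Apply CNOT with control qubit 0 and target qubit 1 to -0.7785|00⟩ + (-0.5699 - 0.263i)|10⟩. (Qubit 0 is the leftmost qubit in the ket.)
-0.7785|00⟩ + (-0.5699 - 0.263i)|11⟩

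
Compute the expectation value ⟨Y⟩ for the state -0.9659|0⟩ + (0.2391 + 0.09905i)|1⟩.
-0.1913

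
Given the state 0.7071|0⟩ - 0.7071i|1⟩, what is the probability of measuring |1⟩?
0.5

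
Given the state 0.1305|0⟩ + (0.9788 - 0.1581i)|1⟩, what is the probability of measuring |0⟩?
0.01703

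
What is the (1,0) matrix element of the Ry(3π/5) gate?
0.809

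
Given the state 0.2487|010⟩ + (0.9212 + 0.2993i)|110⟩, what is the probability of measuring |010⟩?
0.06185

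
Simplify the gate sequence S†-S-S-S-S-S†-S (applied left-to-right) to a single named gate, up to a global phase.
S†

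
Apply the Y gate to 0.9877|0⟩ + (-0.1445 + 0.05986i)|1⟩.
(0.05986 + 0.1445i)|0⟩ + 0.9877i|1⟩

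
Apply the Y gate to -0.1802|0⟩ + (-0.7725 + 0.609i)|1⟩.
(0.609 + 0.7725i)|0⟩ - 0.1802i|1⟩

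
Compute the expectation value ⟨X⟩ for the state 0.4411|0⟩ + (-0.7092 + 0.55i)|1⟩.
-0.6257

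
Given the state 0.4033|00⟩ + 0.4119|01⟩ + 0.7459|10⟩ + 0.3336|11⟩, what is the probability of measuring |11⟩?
0.1113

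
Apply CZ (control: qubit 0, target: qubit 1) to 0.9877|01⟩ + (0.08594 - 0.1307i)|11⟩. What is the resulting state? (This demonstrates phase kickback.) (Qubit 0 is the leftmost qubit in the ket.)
0.9877|01⟩ + (-0.08594 + 0.1307i)|11⟩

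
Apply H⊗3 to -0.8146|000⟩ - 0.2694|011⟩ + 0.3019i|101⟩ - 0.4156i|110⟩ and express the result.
(-0.3833 - 0.0402i)|000⟩ + (-0.1928 - 0.2537i)|001⟩ + (-0.1928 + 0.2537i)|010⟩ + (-0.3833 + 0.0402i)|011⟩ + (-0.3833 + 0.0402i)|100⟩ + (-0.1928 + 0.2537i)|101⟩ + (-0.1928 - 0.2537i)|110⟩ + (-0.3833 - 0.0402i)|111⟩

H⊗3 gives amp(|y⟩) = (1/2√2) Σ_x (−1)^(x·y) amp(|x⟩), where x·y is the number of positions in which both x and y have a 1.
|000⟩: (-0.8146 - 0.2694 + 0.3019i - 0.4156i)/(2√2) = (-0.3833 - 0.0402i)
|001⟩: (-0.8146 + 0.2694 - 0.3019i - 0.4156i)/(2√2) = (-0.1928 - 0.2537i)
|010⟩: (-0.8146 + 0.2694 + 0.3019i + 0.4156i)/(2√2) = (-0.1928 + 0.2537i)
|011⟩: (-0.8146 - 0.2694 - 0.3019i + 0.4156i)/(2√2) = (-0.3833 + 0.0402i)
|100⟩: (-0.8146 - 0.2694 - 0.3019i + 0.4156i)/(2√2) = (-0.3833 + 0.0402i)
|101⟩: (-0.8146 + 0.2694 + 0.3019i + 0.4156i)/(2√2) = (-0.1928 + 0.2537i)
|110⟩: (-0.8146 + 0.2694 - 0.3019i - 0.4156i)/(2√2) = (-0.1928 - 0.2537i)
|111⟩: (-0.8146 - 0.2694 + 0.3019i - 0.4156i)/(2√2) = (-0.3833 - 0.0402i)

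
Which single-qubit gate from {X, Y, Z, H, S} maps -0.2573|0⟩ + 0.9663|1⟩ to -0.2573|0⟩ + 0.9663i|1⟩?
S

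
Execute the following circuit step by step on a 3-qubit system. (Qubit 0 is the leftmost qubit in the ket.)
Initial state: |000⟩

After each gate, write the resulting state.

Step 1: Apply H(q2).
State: 1/√2|000⟩ + 1/√2|001⟩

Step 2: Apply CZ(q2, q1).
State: 1/√2|000⟩ + 1/√2|001⟩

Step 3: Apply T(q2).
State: 1/√2|000⟩ + (1/2 + (1/2)i)|001⟩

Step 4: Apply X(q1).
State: 1/√2|010⟩ + (1/2 + (1/2)i)|011⟩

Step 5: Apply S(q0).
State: 1/√2|010⟩ + (1/2 + (1/2)i)|011⟩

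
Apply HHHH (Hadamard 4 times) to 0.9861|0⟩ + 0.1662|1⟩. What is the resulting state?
0.9861|0⟩ + 0.1662|1⟩

H² = I, so an even number of Hadamards cancels: H^4 = I and the state is unchanged.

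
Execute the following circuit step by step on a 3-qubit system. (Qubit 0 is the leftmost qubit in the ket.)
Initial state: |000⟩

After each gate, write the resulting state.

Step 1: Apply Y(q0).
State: i|100⟩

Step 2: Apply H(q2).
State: (1/√2)i|100⟩ + (1/√2)i|101⟩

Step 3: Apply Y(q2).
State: 1/√2|100⟩ - 1/√2|101⟩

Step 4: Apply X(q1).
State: 1/√2|110⟩ - 1/√2|111⟩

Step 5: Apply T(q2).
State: 1/√2|110⟩ + (-1/2 - (1/2)i)|111⟩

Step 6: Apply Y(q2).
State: (-1/2 + (1/2)i)|110⟩ + (1/√2)i|111⟩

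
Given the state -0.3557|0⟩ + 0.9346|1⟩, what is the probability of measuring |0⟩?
0.1265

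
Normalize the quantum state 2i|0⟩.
i|0⟩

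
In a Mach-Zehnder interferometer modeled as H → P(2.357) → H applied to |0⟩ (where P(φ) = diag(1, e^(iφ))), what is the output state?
(0.1462 + 0.3533i)|0⟩ + (0.8538 - 0.3533i)|1⟩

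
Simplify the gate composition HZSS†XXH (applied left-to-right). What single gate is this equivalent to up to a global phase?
X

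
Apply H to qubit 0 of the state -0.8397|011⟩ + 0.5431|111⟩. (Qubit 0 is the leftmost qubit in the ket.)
-0.2097|011⟩ - 0.9778|111⟩

H on qubit 0 mixes each pair of kets that differ only in qubit 0: amplitudes (a, b) of (|…0…⟩, |…1…⟩) become ((a + b)/√2, (a − b)/√2). Kets absent from the input have amplitude 0.
(|011⟩, |111⟩): (a, b) = (-0.8397, 0.5431) → (-0.2097, -0.9778)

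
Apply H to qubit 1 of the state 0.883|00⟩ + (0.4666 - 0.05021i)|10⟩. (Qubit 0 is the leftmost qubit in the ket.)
0.6244|00⟩ + 0.6244|01⟩ + (0.3299 - 0.0355i)|10⟩ + (0.3299 - 0.0355i)|11⟩

H on qubit 1 mixes each pair of kets that differ only in qubit 1: amplitudes (a, b) of (|…0…⟩, |…1…⟩) become ((a + b)/√2, (a − b)/√2). Kets absent from the input have amplitude 0.
(|00⟩, |01⟩): (a, b) = (0.883, 0) → (0.6244, 0.6244)
(|10⟩, |11⟩): (a, b) = ((0.4666 - 0.05021i), 0) → ((0.3299 - 0.0355i), (0.3299 - 0.0355i))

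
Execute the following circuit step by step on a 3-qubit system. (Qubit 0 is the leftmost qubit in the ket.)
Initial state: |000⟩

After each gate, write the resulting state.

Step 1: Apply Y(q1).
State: i|010⟩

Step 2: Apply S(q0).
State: i|010⟩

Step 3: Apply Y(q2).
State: -|011⟩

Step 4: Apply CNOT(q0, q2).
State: -|011⟩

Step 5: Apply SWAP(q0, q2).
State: -|110⟩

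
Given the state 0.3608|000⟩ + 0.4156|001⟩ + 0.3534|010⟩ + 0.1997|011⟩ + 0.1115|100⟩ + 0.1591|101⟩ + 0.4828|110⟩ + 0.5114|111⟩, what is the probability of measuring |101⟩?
0.02531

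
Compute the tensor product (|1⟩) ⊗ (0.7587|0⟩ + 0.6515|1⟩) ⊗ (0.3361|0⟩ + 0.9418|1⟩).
0.255|100⟩ + 0.7145|101⟩ + 0.219|110⟩ + 0.6136|111⟩

amp(|b₁b₂…⟩) = product of the factor amplitudes for bits b₁, b₂, …; only kets whose every factor amplitude is nonzero survive.
|100⟩: (1)(0.7587)(0.3361) = 0.255
|101⟩: (1)(0.7587)(0.9418) = 0.7145
|110⟩: (1)(0.6515)(0.3361) = 0.219
|111⟩: (1)(0.6515)(0.9418) = 0.6136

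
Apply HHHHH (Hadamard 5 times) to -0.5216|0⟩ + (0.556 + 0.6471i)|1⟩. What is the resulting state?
(0.02432 + 0.4576i)|0⟩ + (-0.762 - 0.4576i)|1⟩

H² = I, so H^5 = H: a single Hadamard. With (a, b) = (-0.5216, (0.556 + 0.6471i)), H gives ((a + b)/√2, (a − b)/√2) = ((0.02432 + 0.4576i), (-0.762 - 0.4576i)).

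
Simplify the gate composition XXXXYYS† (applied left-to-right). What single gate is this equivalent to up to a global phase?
S†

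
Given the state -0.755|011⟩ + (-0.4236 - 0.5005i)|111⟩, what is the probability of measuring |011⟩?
0.57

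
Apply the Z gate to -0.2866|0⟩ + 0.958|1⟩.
-0.2866|0⟩ - 0.958|1⟩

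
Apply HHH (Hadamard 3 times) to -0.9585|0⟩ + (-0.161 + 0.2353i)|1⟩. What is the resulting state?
(-0.7916 + 0.1664i)|0⟩ + (-0.5639 - 0.1664i)|1⟩

H² = I, so H^3 = H: a single Hadamard. With (a, b) = (-0.9585, (-0.161 + 0.2353i)), H gives ((a + b)/√2, (a − b)/√2) = ((-0.7916 + 0.1664i), (-0.5639 - 0.1664i)).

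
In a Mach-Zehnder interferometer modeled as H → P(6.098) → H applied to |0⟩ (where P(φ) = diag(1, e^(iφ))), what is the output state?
(0.9915 - 0.09206i)|0⟩ + (0.008549 + 0.09206i)|1⟩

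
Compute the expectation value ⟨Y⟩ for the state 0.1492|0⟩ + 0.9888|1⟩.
0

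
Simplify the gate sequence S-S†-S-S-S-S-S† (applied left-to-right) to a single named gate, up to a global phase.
S†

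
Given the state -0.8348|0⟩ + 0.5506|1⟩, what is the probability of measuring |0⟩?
0.6969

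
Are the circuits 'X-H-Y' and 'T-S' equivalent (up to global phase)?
No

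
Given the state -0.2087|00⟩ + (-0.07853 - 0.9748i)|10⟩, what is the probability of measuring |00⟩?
0.04356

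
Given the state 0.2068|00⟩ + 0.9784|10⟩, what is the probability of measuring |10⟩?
0.9573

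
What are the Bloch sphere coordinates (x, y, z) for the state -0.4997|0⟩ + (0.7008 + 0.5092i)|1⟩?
(-0.7004, -0.5089, -0.5007)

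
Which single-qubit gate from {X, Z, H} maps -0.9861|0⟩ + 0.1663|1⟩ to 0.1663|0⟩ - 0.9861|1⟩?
X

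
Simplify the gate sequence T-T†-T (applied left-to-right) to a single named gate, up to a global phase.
T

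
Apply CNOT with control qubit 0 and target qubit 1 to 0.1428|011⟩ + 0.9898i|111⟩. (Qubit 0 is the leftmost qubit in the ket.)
0.1428|011⟩ + 0.9898i|101⟩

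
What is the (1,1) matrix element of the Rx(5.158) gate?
-0.8459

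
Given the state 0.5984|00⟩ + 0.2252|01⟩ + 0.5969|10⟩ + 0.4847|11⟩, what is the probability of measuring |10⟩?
0.3563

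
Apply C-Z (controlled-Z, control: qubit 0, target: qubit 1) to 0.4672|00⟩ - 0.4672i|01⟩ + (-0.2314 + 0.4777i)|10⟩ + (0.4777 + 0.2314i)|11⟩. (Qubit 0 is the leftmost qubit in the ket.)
0.4672|00⟩ - 0.4672i|01⟩ + (-0.2314 + 0.4777i)|10⟩ + (-0.4777 - 0.2314i)|11⟩

C-Z leaves the control-|0⟩ kets |00⟩, |01⟩ unchanged and applies Z to qubit 1 on the control-|1⟩ pair (|10⟩, |11⟩).
Z = [[1, 0], [0, -1]].
With a = amp(|10⟩) = (-0.2314 + 0.4777i) and b = amp(|11⟩) = (0.4777 + 0.2314i):
new amp(|10⟩) = (1)·a = (-0.2314 + 0.4777i)
new amp(|11⟩) = (-1)·b = (-0.4777 - 0.2314i)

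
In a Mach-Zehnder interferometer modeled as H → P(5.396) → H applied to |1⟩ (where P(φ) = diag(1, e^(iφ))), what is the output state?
(0.1842 + 0.3876i)|0⟩ + (0.8158 - 0.3876i)|1⟩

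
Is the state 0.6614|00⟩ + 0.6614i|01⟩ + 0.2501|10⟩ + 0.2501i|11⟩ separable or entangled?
Separable

Writing the state as a|00⟩ + b|01⟩ + c|10⟩ + d|11⟩, it is a product state iff ad − bc = 0.
Here (a, b, c, d) = (0.6614, 0.6614i, 0.2501, 0.2501i): ad − bc = (0.6614)(0.2501i) − (0.6614i)(0.2501) = 0, so the state is separable.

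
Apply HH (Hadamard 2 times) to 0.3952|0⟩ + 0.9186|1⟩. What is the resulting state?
0.3952|0⟩ + 0.9186|1⟩

H² = I, so an even number of Hadamards cancels: H^2 = I and the state is unchanged.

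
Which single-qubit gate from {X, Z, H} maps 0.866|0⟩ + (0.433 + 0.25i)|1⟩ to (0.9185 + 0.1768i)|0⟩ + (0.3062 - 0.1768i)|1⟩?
H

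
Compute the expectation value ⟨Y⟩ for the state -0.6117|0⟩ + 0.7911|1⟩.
0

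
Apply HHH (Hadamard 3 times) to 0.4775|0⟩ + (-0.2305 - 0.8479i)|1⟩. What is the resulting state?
(0.1747 - 0.5996i)|0⟩ + (0.5006 + 0.5996i)|1⟩

H² = I, so H^3 = H: a single Hadamard. With (a, b) = (0.4775, (-0.2305 - 0.8479i)), H gives ((a + b)/√2, (a − b)/√2) = ((0.1747 - 0.5996i), (0.5006 + 0.5996i)).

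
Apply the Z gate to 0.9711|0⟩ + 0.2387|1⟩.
0.9711|0⟩ - 0.2387|1⟩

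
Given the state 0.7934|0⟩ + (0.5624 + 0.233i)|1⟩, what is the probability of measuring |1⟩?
0.3706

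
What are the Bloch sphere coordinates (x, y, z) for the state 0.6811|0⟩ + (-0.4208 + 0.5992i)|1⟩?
(-0.5732, 0.8162, -0.07222)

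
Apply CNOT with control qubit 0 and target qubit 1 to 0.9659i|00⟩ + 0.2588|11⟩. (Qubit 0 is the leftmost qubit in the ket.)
0.9659i|00⟩ + 0.2588|10⟩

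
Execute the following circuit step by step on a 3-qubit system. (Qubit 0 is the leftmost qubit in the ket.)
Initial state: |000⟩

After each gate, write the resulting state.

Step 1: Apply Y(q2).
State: i|001⟩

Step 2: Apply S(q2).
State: -|001⟩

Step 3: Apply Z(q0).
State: -|001⟩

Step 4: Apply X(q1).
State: -|011⟩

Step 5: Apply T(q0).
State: -|011⟩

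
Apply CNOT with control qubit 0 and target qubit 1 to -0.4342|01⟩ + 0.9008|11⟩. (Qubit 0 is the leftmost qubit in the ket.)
-0.4342|01⟩ + 0.9008|10⟩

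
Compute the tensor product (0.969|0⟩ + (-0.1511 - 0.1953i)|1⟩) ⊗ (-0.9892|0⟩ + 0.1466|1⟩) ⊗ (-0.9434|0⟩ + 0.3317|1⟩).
0.9043|000⟩ - 0.3179|001⟩ - 0.134|010⟩ + 0.04712|011⟩ + (-0.141 - 0.1823i)|100⟩ + (0.04958 + 0.06408i)|101⟩ + (0.0209 + 0.02701i)|110⟩ + (-0.007348 - 0.009497i)|111⟩

amp(|b₁b₂…⟩) = product of the factor amplitudes for bits b₁, b₂, …; only kets whose every factor amplitude is nonzero survive.
|000⟩: (0.969)(-0.9892)(-0.9434) = 0.9043
|001⟩: (0.969)(-0.9892)(0.3317) = -0.3179
|010⟩: (0.969)(0.1466)(-0.9434) = -0.134
|011⟩: (0.969)(0.1466)(0.3317) = 0.04712
|100⟩: (-0.1511 - 0.1953i)(-0.9892)(-0.9434) = (-0.141 - 0.1823i)
|101⟩: (-0.1511 - 0.1953i)(-0.9892)(0.3317) = (0.04958 + 0.06408i)
|110⟩: (-0.1511 - 0.1953i)(0.1466)(-0.9434) = (0.0209 + 0.02701i)
|111⟩: (-0.1511 - 0.1953i)(0.1466)(0.3317) = (-0.007348 - 0.009497i)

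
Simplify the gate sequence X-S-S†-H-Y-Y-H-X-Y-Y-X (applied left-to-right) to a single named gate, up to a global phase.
X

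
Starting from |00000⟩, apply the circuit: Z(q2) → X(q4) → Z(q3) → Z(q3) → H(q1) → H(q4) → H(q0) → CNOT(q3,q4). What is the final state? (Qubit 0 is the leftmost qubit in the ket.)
1/√8|00000⟩ - 1/√8|00001⟩ + 1/√8|01000⟩ - 1/√8|01001⟩ + 1/√8|10000⟩ - 1/√8|10001⟩ + 1/√8|11000⟩ - 1/√8|11001⟩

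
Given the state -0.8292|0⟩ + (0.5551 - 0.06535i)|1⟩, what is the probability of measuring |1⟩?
0.3124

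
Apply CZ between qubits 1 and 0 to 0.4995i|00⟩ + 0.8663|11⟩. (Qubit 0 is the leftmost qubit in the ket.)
0.4995i|00⟩ - 0.8663|11⟩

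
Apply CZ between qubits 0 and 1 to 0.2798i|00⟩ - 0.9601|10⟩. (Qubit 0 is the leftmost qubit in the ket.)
0.2798i|00⟩ - 0.9601|10⟩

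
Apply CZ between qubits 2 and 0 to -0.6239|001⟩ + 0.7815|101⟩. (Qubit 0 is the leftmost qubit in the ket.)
-0.6239|001⟩ - 0.7815|101⟩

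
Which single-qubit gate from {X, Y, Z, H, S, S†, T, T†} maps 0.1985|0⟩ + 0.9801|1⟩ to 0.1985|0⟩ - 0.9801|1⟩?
Z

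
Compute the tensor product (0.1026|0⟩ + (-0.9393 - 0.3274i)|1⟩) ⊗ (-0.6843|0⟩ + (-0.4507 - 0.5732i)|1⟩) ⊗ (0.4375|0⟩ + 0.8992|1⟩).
-0.03072|000⟩ - 0.06313|001⟩ + (-0.02023 - 0.02573i)|010⟩ + (-0.04158 - 0.05288i)|011⟩ + (0.2812 + 0.09802i)|100⟩ + (0.578 + 0.2015i)|101⟩ + (0.1031 + 0.3001i)|110⟩ + (0.2119 + 0.6168i)|111⟩

amp(|b₁b₂…⟩) = product of the factor amplitudes for bits b₁, b₂, …; only kets whose every factor amplitude is nonzero survive.
|000⟩: (0.1026)(-0.6843)(0.4375) = -0.03072
|001⟩: (0.1026)(-0.6843)(0.8992) = -0.06313
|010⟩: (0.1026)(-0.4507 - 0.5732i)(0.4375) = (-0.02023 - 0.02573i)
|011⟩: (0.1026)(-0.4507 - 0.5732i)(0.8992) = (-0.04158 - 0.05288i)
|100⟩: (-0.9393 - 0.3274i)(-0.6843)(0.4375) = (0.2812 + 0.09802i)
|101⟩: (-0.9393 - 0.3274i)(-0.6843)(0.8992) = (0.578 + 0.2015i)
|110⟩: (-0.9393 - 0.3274i)(-0.4507 - 0.5732i)(0.4375) = (0.1031 + 0.3001i)
|111⟩: (-0.9393 - 0.3274i)(-0.4507 - 0.5732i)(0.8992) = (0.2119 + 0.6168i)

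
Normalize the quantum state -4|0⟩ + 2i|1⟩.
-0.8944|0⟩ + (1/√5)i|1⟩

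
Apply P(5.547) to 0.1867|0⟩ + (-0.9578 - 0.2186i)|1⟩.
0.1867|0⟩ + (-0.8565 + 0.4811i)|1⟩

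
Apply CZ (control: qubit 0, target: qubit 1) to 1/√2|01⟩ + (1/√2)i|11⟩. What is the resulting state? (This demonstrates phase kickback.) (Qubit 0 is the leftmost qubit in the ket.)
1/√2|01⟩ - (1/√2)i|11⟩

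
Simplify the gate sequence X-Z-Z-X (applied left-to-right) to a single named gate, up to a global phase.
I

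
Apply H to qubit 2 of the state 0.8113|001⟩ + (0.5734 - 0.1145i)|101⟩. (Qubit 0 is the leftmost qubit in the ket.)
0.5737|000⟩ - 0.5737|001⟩ + (0.4055 - 0.08096i)|100⟩ + (-0.4055 + 0.08096i)|101⟩

H on qubit 2 mixes each pair of kets that differ only in qubit 2: amplitudes (a, b) of (|…0…⟩, |…1…⟩) become ((a + b)/√2, (a − b)/√2). Kets absent from the input have amplitude 0.
(|000⟩, |001⟩): (a, b) = (0, 0.8113) → (0.5737, -0.5737)
(|100⟩, |101⟩): (a, b) = (0, (0.5734 - 0.1145i)) → ((0.4055 - 0.08096i), (-0.4055 + 0.08096i))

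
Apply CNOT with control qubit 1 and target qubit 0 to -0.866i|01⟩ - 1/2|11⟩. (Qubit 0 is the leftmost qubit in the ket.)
-1/2|01⟩ - 0.866i|11⟩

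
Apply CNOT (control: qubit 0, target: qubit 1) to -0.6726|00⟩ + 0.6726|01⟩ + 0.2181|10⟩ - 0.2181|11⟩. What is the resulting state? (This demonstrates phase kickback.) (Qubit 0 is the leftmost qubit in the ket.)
-0.6726|00⟩ + 0.6726|01⟩ - 0.2181|10⟩ + 0.2181|11⟩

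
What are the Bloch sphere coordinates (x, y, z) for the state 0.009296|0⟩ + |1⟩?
(0.01859, 0, -0.9999)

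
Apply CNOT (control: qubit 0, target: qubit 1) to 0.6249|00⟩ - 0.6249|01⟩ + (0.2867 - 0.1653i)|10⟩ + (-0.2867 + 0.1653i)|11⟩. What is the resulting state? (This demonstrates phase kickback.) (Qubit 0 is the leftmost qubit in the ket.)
0.6249|00⟩ - 0.6249|01⟩ + (-0.2867 + 0.1653i)|10⟩ + (0.2867 - 0.1653i)|11⟩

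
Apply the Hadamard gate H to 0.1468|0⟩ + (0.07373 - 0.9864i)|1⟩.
(0.1559 - 0.6975i)|0⟩ + (0.05167 + 0.6975i)|1⟩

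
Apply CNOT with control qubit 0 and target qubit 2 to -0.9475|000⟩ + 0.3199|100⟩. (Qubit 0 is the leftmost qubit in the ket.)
-0.9475|000⟩ + 0.3199|101⟩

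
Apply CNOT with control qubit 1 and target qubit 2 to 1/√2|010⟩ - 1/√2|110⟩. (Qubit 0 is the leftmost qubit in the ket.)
1/√2|011⟩ - 1/√2|111⟩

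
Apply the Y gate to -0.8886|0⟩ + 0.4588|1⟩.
-0.4588i|0⟩ - 0.8886i|1⟩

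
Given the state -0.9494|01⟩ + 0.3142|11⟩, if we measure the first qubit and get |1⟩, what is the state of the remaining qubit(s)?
|1⟩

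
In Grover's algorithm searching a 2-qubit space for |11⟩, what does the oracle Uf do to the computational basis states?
Uf|x⟩ = -|x⟩ if x = 11, else |x⟩ (phase flip on target)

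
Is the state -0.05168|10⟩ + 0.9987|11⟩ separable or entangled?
Separable

Writing the state as a|00⟩ + b|01⟩ + c|10⟩ + d|11⟩, it is a product state iff ad − bc = 0.
Here (a, b, c, d) = (0, 0, -0.05168, 0.9987): ad − bc = (0)(0.9987) − (0)(-0.05168) = 0, so the state is separable.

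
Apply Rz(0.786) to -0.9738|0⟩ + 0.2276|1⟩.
(-0.8996 + 0.3729i)|0⟩ + (0.2102 + 0.08716i)|1⟩

Rz(0.786) = [[e^(−iθ/2), 0], [0, e^(iθ/2)]] with e^(±iθ/2) = cos(θ/2) ± i·sin(θ/2); θ = 0.786, cos(θ/2) ≈ 0.923764, sin(θ/2) ≈ 0.382961.
With a = amp(|0⟩) = -0.9738 and b = amp(|1⟩) = 0.2276:
new amp(|0⟩) = (0.923764 - 0.382961i)·a = (-0.8996 + 0.3729i)
new amp(|1⟩) = (0.923764 + 0.382961i)·b = (0.2102 + 0.08716i)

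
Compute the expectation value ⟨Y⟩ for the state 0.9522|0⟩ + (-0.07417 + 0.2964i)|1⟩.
0.5645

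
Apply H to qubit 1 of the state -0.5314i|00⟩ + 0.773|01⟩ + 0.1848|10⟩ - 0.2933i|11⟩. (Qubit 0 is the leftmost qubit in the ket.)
(0.5466 - 0.3758i)|00⟩ + (-0.5466 - 0.3758i)|01⟩ + (0.1307 - 0.2074i)|10⟩ + (0.1307 + 0.2074i)|11⟩

H on qubit 1 mixes each pair of kets that differ only in qubit 1: amplitudes (a, b) of (|…0…⟩, |…1…⟩) become ((a + b)/√2, (a − b)/√2). Kets absent from the input have amplitude 0.
(|00⟩, |01⟩): (a, b) = (-0.5314i, 0.773) → ((0.5466 - 0.3758i), (-0.5466 - 0.3758i))
(|10⟩, |11⟩): (a, b) = (0.1848, -0.2933i) → ((0.1307 - 0.2074i), (0.1307 + 0.2074i))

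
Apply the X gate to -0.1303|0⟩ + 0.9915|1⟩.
0.9915|0⟩ - 0.1303|1⟩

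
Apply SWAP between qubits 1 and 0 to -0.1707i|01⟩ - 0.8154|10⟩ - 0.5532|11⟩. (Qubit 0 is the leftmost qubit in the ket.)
-0.8154|01⟩ - 0.1707i|10⟩ - 0.5532|11⟩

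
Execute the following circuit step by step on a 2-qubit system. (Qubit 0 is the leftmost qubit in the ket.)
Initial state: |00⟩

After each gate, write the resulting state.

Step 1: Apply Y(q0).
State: i|10⟩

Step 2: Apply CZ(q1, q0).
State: i|10⟩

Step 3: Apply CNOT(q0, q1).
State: i|11⟩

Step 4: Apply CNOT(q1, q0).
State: i|01⟩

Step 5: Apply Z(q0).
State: i|01⟩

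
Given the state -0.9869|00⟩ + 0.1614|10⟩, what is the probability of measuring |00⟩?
0.974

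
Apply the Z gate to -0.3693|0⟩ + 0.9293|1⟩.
-0.3693|0⟩ - 0.9293|1⟩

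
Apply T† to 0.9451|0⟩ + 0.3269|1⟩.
0.9451|0⟩ + (0.2312 - 0.2312i)|1⟩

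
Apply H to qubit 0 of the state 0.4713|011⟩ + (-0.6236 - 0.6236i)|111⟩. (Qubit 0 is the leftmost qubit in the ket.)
(-0.1077 - 0.441i)|011⟩ + (0.7742 + 0.441i)|111⟩

H on qubit 0 mixes each pair of kets that differ only in qubit 0: amplitudes (a, b) of (|…0…⟩, |…1…⟩) become ((a + b)/√2, (a − b)/√2). Kets absent from the input have amplitude 0.
(|011⟩, |111⟩): (a, b) = (0.4713, (-0.6236 - 0.6236i)) → ((-0.1077 - 0.441i), (0.7742 + 0.441i))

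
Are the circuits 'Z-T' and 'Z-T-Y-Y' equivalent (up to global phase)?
Yes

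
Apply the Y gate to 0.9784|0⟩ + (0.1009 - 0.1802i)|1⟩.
(-0.1802 - 0.1009i)|0⟩ + 0.9784i|1⟩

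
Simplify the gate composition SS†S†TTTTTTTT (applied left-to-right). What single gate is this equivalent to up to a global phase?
S†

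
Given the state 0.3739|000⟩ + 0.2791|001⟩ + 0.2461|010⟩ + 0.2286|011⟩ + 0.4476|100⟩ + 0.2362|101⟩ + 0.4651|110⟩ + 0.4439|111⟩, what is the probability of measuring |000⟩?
0.1398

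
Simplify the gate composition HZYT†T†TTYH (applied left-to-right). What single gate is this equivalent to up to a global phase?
X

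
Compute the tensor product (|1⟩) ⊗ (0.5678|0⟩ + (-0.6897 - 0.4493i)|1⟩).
0.5678|10⟩ + (-0.6897 - 0.4493i)|11⟩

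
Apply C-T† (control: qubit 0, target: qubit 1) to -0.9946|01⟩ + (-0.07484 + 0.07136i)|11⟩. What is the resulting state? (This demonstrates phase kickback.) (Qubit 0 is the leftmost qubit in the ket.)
-0.9946|01⟩ + (-0.002461 + 0.1034i)|11⟩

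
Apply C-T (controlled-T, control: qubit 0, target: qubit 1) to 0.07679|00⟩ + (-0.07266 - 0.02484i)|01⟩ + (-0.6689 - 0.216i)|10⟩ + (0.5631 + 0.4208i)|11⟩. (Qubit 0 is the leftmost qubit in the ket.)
0.07679|00⟩ + (-0.07266 - 0.02484i)|01⟩ + (-0.6689 - 0.216i)|10⟩ + (0.1006 + 0.6957i)|11⟩

C-T leaves the control-|0⟩ kets |00⟩, |01⟩ unchanged and applies T to qubit 1 on the control-|1⟩ pair (|10⟩, |11⟩).
T = [[1, 0], [0, (1/√2 + (1/√2)i)]].
With a = amp(|10⟩) = (-0.6689 - 0.216i) and b = amp(|11⟩) = (0.5631 + 0.4208i):
new amp(|10⟩) = (1)·a = (-0.6689 - 0.216i)
new amp(|11⟩) = (1/√2 + (1/√2)i)·b = (0.1006 + 0.6957i)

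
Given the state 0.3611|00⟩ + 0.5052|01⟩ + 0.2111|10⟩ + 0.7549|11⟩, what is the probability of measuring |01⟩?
0.2552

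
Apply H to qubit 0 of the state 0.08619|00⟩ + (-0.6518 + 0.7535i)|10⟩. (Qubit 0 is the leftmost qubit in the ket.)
(-0.3999 + 0.5328i)|00⟩ + (0.5218 - 0.5328i)|10⟩

H on qubit 0 mixes each pair of kets that differ only in qubit 0: amplitudes (a, b) of (|…0…⟩, |…1…⟩) become ((a + b)/√2, (a − b)/√2). Kets absent from the input have amplitude 0.
(|00⟩, |10⟩): (a, b) = (0.08619, (-0.6518 + 0.7535i)) → ((-0.3999 + 0.5328i), (0.5218 - 0.5328i))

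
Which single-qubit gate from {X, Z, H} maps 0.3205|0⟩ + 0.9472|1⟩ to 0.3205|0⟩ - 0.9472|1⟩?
Z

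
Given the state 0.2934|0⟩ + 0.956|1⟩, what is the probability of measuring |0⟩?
0.08608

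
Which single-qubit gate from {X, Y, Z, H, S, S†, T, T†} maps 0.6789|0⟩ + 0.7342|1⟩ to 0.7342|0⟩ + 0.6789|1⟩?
X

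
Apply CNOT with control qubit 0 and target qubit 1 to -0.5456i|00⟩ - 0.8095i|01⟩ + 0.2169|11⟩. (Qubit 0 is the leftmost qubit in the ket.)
-0.5456i|00⟩ - 0.8095i|01⟩ + 0.2169|10⟩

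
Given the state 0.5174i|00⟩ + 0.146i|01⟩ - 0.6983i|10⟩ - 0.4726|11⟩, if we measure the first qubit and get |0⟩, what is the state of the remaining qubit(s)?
0.9624i|0⟩ + 0.2716i|1⟩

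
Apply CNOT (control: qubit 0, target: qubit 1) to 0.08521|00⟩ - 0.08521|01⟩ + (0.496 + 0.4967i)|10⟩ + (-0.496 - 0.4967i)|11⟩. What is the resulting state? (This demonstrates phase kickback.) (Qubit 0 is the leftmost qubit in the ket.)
0.08521|00⟩ - 0.08521|01⟩ + (-0.496 - 0.4967i)|10⟩ + (0.496 + 0.4967i)|11⟩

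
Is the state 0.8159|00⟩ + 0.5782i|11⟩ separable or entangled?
Entangled

Writing the state as a|00⟩ + b|01⟩ + c|10⟩ + d|11⟩, it is a product state iff ad − bc = 0.
Here (a, b, c, d) = (0.8159, 0, 0, 0.5782i): ad − bc = (0.8159)(0.5782i) − (0)(0) = 0.4718i ≠ 0, so the state is entangled.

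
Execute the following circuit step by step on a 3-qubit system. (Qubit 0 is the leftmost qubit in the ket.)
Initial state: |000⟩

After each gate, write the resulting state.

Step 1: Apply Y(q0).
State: i|100⟩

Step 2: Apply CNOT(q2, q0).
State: i|100⟩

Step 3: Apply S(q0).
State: -|100⟩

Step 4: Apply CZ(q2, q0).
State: -|100⟩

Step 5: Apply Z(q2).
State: -|100⟩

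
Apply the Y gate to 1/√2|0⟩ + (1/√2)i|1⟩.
1/√2|0⟩ + (1/√2)i|1⟩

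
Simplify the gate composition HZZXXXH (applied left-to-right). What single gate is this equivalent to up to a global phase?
Z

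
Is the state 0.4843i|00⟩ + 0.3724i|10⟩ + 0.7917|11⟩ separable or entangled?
Entangled

Writing the state as a|00⟩ + b|01⟩ + c|10⟩ + d|11⟩, it is a product state iff ad − bc = 0.
Here (a, b, c, d) = (0.4843i, 0, 0.3724i, 0.7917): ad − bc = (0.4843i)(0.7917) − (0)(0.3724i) = 0.3834i ≠ 0, so the state is entangled.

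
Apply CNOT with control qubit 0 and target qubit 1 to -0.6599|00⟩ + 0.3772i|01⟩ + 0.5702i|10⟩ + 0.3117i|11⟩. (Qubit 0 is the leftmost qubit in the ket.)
-0.6599|00⟩ + 0.3772i|01⟩ + 0.3117i|10⟩ + 0.5702i|11⟩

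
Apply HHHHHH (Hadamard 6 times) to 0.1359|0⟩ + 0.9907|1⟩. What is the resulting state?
0.1359|0⟩ + 0.9907|1⟩

H² = I, so an even number of Hadamards cancels: H^6 = I and the state is unchanged.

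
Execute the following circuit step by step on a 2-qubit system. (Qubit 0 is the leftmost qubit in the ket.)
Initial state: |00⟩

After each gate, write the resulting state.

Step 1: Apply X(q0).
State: |10⟩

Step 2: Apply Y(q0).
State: -i|00⟩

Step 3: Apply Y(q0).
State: |10⟩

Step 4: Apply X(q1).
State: |11⟩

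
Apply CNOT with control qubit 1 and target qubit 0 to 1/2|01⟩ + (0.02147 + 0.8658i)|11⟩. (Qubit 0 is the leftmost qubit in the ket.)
(0.02147 + 0.8658i)|01⟩ + 1/2|11⟩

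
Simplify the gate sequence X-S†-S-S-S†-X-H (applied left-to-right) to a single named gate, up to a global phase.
H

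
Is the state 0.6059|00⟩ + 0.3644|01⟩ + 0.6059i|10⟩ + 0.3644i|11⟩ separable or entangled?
Separable

Writing the state as a|00⟩ + b|01⟩ + c|10⟩ + d|11⟩, it is a product state iff ad − bc = 0.
Here (a, b, c, d) = (0.6059, 0.3644, 0.6059i, 0.3644i): ad − bc = (0.6059)(0.3644i) − (0.3644)(0.6059i) = 0, so the state is separable.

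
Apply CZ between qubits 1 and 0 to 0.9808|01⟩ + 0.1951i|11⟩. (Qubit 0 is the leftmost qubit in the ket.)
0.9808|01⟩ - 0.1951i|11⟩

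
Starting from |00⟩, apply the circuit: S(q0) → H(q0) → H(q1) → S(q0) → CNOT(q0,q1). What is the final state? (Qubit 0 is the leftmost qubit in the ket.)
1/2|00⟩ + 1/2|01⟩ + (1/2)i|10⟩ + (1/2)i|11⟩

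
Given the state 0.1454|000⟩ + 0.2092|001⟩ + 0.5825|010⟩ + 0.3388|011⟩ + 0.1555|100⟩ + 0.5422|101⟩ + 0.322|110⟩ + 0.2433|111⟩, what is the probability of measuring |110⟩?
0.1037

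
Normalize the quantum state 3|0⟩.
|0⟩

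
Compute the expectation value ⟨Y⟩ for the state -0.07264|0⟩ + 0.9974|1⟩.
0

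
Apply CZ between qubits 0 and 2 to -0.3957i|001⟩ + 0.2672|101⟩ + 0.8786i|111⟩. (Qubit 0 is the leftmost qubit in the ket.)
-0.3957i|001⟩ - 0.2672|101⟩ - 0.8786i|111⟩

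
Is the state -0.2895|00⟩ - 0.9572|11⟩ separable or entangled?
Entangled

Writing the state as a|00⟩ + b|01⟩ + c|10⟩ + d|11⟩, it is a product state iff ad − bc = 0.
Here (a, b, c, d) = (-0.2895, 0, 0, -0.9572): ad − bc = (-0.2895)(-0.9572) − (0)(0) = 0.2771 ≠ 0, so the state is entangled.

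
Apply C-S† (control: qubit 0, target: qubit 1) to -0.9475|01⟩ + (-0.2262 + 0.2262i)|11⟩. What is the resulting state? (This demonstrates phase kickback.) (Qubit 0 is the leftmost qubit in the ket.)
-0.9475|01⟩ + (0.2262 + 0.2262i)|11⟩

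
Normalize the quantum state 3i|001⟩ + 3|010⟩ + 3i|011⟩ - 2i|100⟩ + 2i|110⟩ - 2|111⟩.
0.4804i|001⟩ + 0.4804|010⟩ + 0.4804i|011⟩ - 0.3203i|100⟩ + 0.3203i|110⟩ - 0.3203|111⟩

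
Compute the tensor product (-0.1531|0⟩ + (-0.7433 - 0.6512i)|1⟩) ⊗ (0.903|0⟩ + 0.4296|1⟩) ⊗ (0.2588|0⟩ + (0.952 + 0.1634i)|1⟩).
-0.03578|000⟩ + (-0.1316 - 0.02259i)|001⟩ - 0.01702|010⟩ + (-0.06261 - 0.01075i)|011⟩ + (-0.1737 - 0.1522i)|100⟩ + (-0.5429 - 0.6695i)|101⟩ + (-0.08264 - 0.0724i)|110⟩ + (-0.2583 - 0.3185i)|111⟩

amp(|b₁b₂…⟩) = product of the factor amplitudes for bits b₁, b₂, …; only kets whose every factor amplitude is nonzero survive.
|000⟩: (-0.1531)(0.903)(0.2588) = -0.03578
|001⟩: (-0.1531)(0.903)(0.952 + 0.1634i) = (-0.1316 - 0.02259i)
|010⟩: (-0.1531)(0.4296)(0.2588) = -0.01702
|011⟩: (-0.1531)(0.4296)(0.952 + 0.1634i) = (-0.06261 - 0.01075i)
|100⟩: (-0.7433 - 0.6512i)(0.903)(0.2588) = (-0.1737 - 0.1522i)
|101⟩: (-0.7433 - 0.6512i)(0.903)(0.952 + 0.1634i) = (-0.5429 - 0.6695i)
|110⟩: (-0.7433 - 0.6512i)(0.4296)(0.2588) = (-0.08264 - 0.0724i)
|111⟩: (-0.7433 - 0.6512i)(0.4296)(0.952 + 0.1634i) = (-0.2583 - 0.3185i)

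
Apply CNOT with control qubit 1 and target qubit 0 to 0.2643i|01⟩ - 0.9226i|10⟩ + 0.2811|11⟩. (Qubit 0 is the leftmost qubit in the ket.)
0.2811|01⟩ - 0.9226i|10⟩ + 0.2643i|11⟩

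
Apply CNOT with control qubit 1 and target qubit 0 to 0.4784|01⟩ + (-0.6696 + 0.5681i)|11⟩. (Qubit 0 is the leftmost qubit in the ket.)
(-0.6696 + 0.5681i)|01⟩ + 0.4784|11⟩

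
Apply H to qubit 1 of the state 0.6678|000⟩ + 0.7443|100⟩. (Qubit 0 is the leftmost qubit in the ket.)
0.4722|000⟩ + 0.4722|010⟩ + 0.5263|100⟩ + 0.5263|110⟩

H on qubit 1 mixes each pair of kets that differ only in qubit 1: amplitudes (a, b) of (|…0…⟩, |…1…⟩) become ((a + b)/√2, (a − b)/√2). Kets absent from the input have amplitude 0.
(|000⟩, |010⟩): (a, b) = (0.6678, 0) → (0.4722, 0.4722)
(|100⟩, |110⟩): (a, b) = (0.7443, 0) → (0.5263, 0.5263)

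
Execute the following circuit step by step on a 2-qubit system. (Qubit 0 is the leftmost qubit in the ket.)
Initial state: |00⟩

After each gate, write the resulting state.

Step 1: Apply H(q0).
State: 1/√2|00⟩ + 1/√2|10⟩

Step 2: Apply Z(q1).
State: 1/√2|00⟩ + 1/√2|10⟩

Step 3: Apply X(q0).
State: 1/√2|00⟩ + 1/√2|10⟩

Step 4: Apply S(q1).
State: 1/√2|00⟩ + 1/√2|10⟩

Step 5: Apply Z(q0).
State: 1/√2|00⟩ - 1/√2|10⟩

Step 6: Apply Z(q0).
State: 1/√2|00⟩ + 1/√2|10⟩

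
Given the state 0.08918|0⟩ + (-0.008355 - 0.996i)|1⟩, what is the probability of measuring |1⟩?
0.9921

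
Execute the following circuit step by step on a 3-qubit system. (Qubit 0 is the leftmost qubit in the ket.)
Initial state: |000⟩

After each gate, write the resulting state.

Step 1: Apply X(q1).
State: |010⟩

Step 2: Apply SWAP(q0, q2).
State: |010⟩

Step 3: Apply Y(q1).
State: -i|000⟩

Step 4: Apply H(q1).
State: -(1/√2)i|000⟩ - (1/√2)i|010⟩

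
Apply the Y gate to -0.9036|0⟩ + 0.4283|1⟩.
-0.4283i|0⟩ - 0.9036i|1⟩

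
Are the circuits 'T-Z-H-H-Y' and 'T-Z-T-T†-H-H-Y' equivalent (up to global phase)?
Yes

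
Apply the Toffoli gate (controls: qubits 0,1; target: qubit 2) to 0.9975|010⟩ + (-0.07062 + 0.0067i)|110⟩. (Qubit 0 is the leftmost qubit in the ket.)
0.9975|010⟩ + (-0.07062 + 0.0067i)|111⟩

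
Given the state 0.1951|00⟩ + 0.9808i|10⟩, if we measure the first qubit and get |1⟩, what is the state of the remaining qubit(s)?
i|0⟩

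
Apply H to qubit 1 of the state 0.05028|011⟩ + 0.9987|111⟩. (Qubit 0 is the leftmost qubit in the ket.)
0.03555|001⟩ - 0.03555|011⟩ + 0.7062|101⟩ - 0.7062|111⟩

H on qubit 1 mixes each pair of kets that differ only in qubit 1: amplitudes (a, b) of (|…0…⟩, |…1…⟩) become ((a + b)/√2, (a − b)/√2). Kets absent from the input have amplitude 0.
(|001⟩, |011⟩): (a, b) = (0, 0.05028) → (0.03555, -0.03555)
(|101⟩, |111⟩): (a, b) = (0, 0.9987) → (0.7062, -0.7062)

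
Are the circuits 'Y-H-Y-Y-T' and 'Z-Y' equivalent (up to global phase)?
No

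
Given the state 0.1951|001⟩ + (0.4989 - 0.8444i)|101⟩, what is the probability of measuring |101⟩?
0.9619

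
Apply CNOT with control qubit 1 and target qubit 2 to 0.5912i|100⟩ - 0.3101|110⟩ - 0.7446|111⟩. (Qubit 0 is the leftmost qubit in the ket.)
0.5912i|100⟩ - 0.7446|110⟩ - 0.3101|111⟩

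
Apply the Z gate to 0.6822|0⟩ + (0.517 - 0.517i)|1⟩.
0.6822|0⟩ + (-0.517 + 0.517i)|1⟩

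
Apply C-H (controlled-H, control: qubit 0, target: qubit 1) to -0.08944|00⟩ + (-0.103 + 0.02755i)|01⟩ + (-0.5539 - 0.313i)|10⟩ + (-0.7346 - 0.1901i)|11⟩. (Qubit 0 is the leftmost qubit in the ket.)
-0.08944|00⟩ + (-0.103 + 0.02755i)|01⟩ + (-0.9111 - 0.3557i)|10⟩ + (0.1278 - 0.0869i)|11⟩

C-H leaves the control-|0⟩ kets |00⟩, |01⟩ unchanged and applies H to qubit 1 on the control-|1⟩ pair (|10⟩, |11⟩).
H = [[1/√2, 1/√2], [1/√2, -1/√2]].
With a = amp(|10⟩) = (-0.5539 - 0.313i) and b = amp(|11⟩) = (-0.7346 - 0.1901i):
new amp(|10⟩) = (1/√2)·a + (1/√2)·b = (-0.9111 - 0.3557i)
new amp(|11⟩) = (1/√2)·a + (-1/√2)·b = (0.1278 - 0.0869i)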